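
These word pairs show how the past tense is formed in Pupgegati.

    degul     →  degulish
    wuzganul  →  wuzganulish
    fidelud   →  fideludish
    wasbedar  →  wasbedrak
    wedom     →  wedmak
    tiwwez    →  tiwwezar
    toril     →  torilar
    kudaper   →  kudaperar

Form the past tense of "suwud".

degul and toril both end in -l yet inflect differently (degulish, torilar), so the final letter is not what conditions the rule; the last vowel is.
"suwud" has last vowel 'u'. The stems whose last vowel is 'u' (degul → degulish, wuzganul → wuzganulish, fidelud → fideludish) add -ish.
So suwud → suwudish.

suwudish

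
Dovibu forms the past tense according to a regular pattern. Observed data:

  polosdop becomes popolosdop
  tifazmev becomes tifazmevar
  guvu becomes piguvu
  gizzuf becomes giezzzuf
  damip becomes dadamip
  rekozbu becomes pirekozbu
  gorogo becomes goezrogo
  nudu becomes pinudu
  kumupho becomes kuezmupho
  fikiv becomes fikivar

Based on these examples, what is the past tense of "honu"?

pihonu

rekozbu and gizzuf both have last vowel 'u' yet inflect differently (pirekozbu, giezzzuf), so the last vowel is not what conditions the rule; the final letter is.
"honu" ends in -u. The stems ending in -u (rekozbu → pirekozbu, nudu → pinudu, guvu → piguvu) add the prefix pi-.
So honu → pihonu.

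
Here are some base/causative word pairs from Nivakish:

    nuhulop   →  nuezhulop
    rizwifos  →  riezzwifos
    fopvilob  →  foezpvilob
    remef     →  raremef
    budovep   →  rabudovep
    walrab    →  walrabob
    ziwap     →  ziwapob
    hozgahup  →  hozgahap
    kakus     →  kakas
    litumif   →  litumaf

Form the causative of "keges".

rakeges

"keges" has last vowel 'e'. The stems whose last vowel is 'e' (remef → raremef, budovep → rabudovep) add the prefix ra-.
The other patterns: stems whose last vowel is 'o' insert -ez- after the first vowel; stems whose last vowel is 'a' add -ob; stems whose last vowel is 'i' or 'u' change the last vowel to 'a'.
So keges → rakeges.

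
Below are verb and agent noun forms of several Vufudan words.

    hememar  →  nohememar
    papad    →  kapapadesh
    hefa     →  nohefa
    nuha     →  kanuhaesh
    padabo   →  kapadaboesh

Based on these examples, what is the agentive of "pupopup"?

hefa and nuha both end in -a yet inflect differently (nohefa, kanuhaesh), so the final letter is not what conditions the rule; the first letter is.
"pupopup" begins with p-. The stems beginning with p- (papad → kapapadesh, padabo → kapadaboesh) add ka- … -esh around the stem.
The other pattern: stems beginning with h- add the prefix no-.
So pupopup → kapupopupesh.

kapupopupesh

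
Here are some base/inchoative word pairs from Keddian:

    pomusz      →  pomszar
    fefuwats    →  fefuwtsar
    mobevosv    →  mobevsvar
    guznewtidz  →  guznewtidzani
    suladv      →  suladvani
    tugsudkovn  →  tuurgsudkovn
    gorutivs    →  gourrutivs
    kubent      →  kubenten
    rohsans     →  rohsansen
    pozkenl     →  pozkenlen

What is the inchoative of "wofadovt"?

pomusz and guznewtidz both end in -z yet inflect differently (pomszar, guznewtidzani), so the final letter is not what conditions the rule; the second-to-last letter is.
"wofadovt" has second-to-last letter 'v'. The stems whose second-to-last letter is 'v' (tugsudkovn → tuurgsudkovn, gorutivs → gourrutivs) insert -ur- after the first vowel.
So wofadovt → wourfadovt.

wourfadovt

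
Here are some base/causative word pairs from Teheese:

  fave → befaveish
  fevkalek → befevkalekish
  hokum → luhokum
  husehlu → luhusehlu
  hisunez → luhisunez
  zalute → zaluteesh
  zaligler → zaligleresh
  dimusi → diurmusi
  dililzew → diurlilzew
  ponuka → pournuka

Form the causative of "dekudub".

deurkudub

fave and zalute both end in -e yet inflect differently (befaveish, zaluteesh), so the final letter is not what conditions the rule; the first letter is.
"dekudub" begins with d-. The stems beginning with d- (dimusi → diurmusi, dililzew → diurlilzew) insert -ur- after the first vowel.
The other patterns: stems beginning with f- add be- … -ish around the stem; stems beginning with h- add the prefix lu-; stems beginning with z- add -esh.
So dekudub → deurkudub.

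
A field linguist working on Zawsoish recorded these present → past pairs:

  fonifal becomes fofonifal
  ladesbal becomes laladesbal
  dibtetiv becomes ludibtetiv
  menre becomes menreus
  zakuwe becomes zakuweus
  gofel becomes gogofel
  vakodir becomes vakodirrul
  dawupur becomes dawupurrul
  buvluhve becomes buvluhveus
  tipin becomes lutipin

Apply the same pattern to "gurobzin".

zakuwe and gofel both have last vowel 'e' yet inflect differently (zakuweus, gogofel), so the last vowel is not what conditions the rule; the final letter is.
"gurobzin" ends in -n. The one such stem in the data (tipin → lutipin) adds the prefix lu-, so the same rule applies.
So gurobzin → lugurobzin.

lugurobzin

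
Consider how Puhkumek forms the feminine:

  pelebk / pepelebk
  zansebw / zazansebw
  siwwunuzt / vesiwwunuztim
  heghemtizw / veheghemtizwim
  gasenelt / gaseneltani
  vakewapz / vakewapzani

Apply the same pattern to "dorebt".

heghemtizw and zansebw both end in -w yet inflect differently (veheghemtizwim, zazansebw), so the final letter is not what conditions the rule; the second-to-last letter is.
"dorebt" has second-to-last letter 'b'. The stems whose second-to-last letter is 'b' (zansebw → zazansebw, pelebk → pepelebk) repeat the first consonant+vowel as a prefix.
The other patterns: stems whose second-to-last letter is 'z' add ve- … -im around the stem; stems whose second-to-last letter is 'l' or 'p' add -ani.
So dorebt → dodorebt.

dodorebt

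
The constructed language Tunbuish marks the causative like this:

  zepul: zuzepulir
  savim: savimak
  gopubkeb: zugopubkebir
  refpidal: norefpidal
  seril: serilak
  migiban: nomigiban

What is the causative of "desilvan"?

nodesilvan

refpidal and seril both end in -l yet inflect differently (norefpidal, serilak), so the final letter is not what conditions the rule; the last vowel is.
"desilvan" has last vowel 'a'. The stems whose last vowel is 'a' (migiban → nomigiban, refpidal → norefpidal) add the prefix no-.
The other patterns: stems whose last vowel is 'i' add -ak; stems whose last vowel is 'e' or 'u' add zu- … -ir around the stem.
So desilvan → nodesilvan.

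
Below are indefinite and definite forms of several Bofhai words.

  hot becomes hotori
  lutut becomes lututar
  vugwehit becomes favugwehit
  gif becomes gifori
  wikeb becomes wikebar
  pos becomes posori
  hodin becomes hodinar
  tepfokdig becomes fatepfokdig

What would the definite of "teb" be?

"teb" has 1 vowel. The stems with 1 vowel (hot → hotori, pos → posori, gif → gifori) add -ori.
So teb → tebori.

tebori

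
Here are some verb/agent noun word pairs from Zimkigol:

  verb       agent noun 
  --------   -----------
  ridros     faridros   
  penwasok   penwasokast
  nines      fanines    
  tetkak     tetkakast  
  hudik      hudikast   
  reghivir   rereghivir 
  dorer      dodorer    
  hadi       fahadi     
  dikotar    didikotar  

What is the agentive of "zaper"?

zazaper

"zaper" ends in -r. The stems ending in -r (dikotar → didikotar, dorer → dodorer, reghivir → rereghivir) repeat the first consonant+vowel as a prefix.
The other patterns: stems ending in -k add -ast; stems ending in -i or -s add the prefix fa-.
So zaper → zazaper.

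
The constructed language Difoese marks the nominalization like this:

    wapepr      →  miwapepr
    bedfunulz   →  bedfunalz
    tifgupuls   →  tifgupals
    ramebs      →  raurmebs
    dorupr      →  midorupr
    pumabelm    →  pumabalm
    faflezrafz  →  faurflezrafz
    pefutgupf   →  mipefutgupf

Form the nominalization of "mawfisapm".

"mawfisapm" has second-to-last letter 'p'. The stems whose second-to-last letter is 'p' (wapepr → miwapepr, pefutgupf → mipefutgupf, dorupr → midorupr) add the prefix mi-.
So mawfisapm → mimawfisapm.

mimawfisapm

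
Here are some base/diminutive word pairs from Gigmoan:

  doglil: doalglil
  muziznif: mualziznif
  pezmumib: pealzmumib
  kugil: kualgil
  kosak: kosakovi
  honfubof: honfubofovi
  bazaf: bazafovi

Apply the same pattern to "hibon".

muziznif and honfubof both end in -f yet inflect differently (mualziznif, honfubofovi), so the final letter is not what conditions the rule; the last vowel is.
"hibon" has last vowel 'o'. The one such stem in the data (honfubof → honfubofovi) adds -ovi, so the same rule applies.
The other pattern: stems whose last vowel is 'i' insert -al- after the first vowel.
So hibon → hibonovi.

hibonovi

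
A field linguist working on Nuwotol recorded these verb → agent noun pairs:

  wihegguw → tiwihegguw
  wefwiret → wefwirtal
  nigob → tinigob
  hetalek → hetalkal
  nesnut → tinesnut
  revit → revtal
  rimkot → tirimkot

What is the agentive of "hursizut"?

tihursizut

nesnut and revit both end in -t yet inflect differently (tinesnut, revtal), so the final letter is not what conditions the rule; the last vowel is.
"hursizut" has last vowel 'u'. The stems whose last vowel is 'u' (wihegguw → tiwihegguw, nesnut → tinesnut) add the prefix ti-.
So hursizut → tihursizut.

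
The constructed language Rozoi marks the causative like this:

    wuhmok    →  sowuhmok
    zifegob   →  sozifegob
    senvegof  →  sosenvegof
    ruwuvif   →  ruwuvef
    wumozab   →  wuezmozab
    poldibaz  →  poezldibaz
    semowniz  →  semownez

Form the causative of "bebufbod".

semowniz and poldibaz both end in -z yet inflect differently (semownez, poezldibaz), so the final letter is not what conditions the rule; the last vowel is.
"bebufbod" has last vowel 'o'. The stems whose last vowel is 'o' (senvegof → sosenvegof, zifegob → sozifegob, wuhmok → sowuhmok) add the prefix so-.
The other patterns: stems whose last vowel is 'i' change the last vowel to 'e'; stems whose last vowel is 'a' insert -ez- after the first vowel.
So bebufbod → sobebufbod.

sobebufbod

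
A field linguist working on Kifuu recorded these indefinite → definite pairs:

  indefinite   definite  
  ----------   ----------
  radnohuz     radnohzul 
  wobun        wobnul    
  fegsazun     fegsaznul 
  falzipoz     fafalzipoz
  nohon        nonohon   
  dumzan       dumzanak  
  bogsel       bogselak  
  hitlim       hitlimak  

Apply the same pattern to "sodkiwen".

radnohuz and falzipoz both end in -z yet inflect differently (radnohzul, fafalzipoz), so the final letter is not what conditions the rule; the last vowel is.
"sodkiwen" has last vowel 'e'. The one such stem in the data (bogsel → bogselak) adds -ak, so the same rule applies.
So sodkiwen → sodkiwenak.

sodkiwenak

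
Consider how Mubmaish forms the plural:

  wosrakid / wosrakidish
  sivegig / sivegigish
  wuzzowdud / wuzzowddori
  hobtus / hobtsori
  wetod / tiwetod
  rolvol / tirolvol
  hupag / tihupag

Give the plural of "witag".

wosrakid and wuzzowdud both end in -d yet inflect differently (wosrakidish, wuzzowddori), so the final letter is not what conditions the rule; the last vowel is.
"witag" has last vowel 'a'. The one such stem in the data (hupag → tihupag) adds the prefix ti-, so the same rule applies.
So witag → tiwitag.

tiwitag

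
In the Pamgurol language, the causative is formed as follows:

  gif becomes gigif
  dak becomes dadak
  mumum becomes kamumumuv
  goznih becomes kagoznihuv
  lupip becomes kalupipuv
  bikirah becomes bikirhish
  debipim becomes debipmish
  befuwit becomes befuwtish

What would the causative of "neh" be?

neneh

goznih and bikirah both end in -h yet inflect differently (kagoznihuv, bikirhish), so the final letter is not what conditions the rule; the number of vowels is.
"neh" has 1 vowel. The stems with 1 vowel (gif → gigif, dak → dadak) repeat the first consonant+vowel as a prefix.
So neh → neneh.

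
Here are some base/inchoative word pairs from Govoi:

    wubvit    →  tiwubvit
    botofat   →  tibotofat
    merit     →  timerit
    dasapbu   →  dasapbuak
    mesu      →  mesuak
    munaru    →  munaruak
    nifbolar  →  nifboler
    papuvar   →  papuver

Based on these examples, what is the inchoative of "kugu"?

"kugu" ends in -u. The stems ending in -u (dasapbu → dasapbuak, mesu → mesuak, munaru → munaruak) add -ak.
The other patterns: stems ending in -t add the prefix ti-; stems ending in -r change the last vowel to 'e'.
So kugu → kuguak.

kuguak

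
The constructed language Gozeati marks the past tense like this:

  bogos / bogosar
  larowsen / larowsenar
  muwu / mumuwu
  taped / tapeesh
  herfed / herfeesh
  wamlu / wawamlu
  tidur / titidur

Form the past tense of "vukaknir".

larowsen and taped both have last vowel 'e' yet inflect differently (larowsenar, tapeesh), so the last vowel is not what conditions the rule; the final letter is.
"vukaknir" ends in -r. The one such stem in the data (tidur → titidur) repeats the first consonant+vowel as a prefix (as do wamlu, muwu), so the same rule applies.
The other patterns: stems ending in -n or -s add -ar; stems ending in -d drop the final letter and add -esh.
So vukaknir → vuvukaknir.

vuvukaknir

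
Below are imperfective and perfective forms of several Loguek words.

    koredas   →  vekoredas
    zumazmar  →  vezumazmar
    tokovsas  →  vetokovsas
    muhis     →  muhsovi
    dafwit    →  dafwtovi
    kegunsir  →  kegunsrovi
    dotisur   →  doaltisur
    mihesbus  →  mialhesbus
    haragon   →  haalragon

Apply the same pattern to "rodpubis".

koredas and muhis both end in -s yet inflect differently (vekoredas, muhsovi), so the final letter is not what conditions the rule; the last vowel is.
"rodpubis" has last vowel 'i'. The stems whose last vowel is 'i' (muhis → muhsovi, dafwit → dafwtovi, kegunsir → kegunsrovi) delete the last vowel and add -ovi.
The other patterns: stems whose last vowel is 'a' add the prefix ve-; stems whose last vowel is 'o' or 'u' insert -al- after the first vowel.
So rodpubis → rodpubsovi.

rodpubsovi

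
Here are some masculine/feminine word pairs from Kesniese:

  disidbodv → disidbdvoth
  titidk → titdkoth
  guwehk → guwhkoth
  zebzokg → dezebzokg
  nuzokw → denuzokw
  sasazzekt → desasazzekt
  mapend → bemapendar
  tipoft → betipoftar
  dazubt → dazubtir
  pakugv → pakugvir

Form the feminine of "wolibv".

wolibvir

sasazzekt and tipoft both end in -t yet inflect differently (desasazzekt, betipoftar), so the final letter is not what conditions the rule; the second-to-last letter is.
"wolibv" has second-to-last letter 'b'. The one such stem in the data (dazubt → dazubtir) adds -ir, so the same rule applies.
The other patterns: stems whose second-to-last letter is 'd' or 'h' delete the last vowel and add -oth; stems whose second-to-last letter is 'k' add the prefix de-; stems whose second-to-last letter is 'f' or 'n' add be- … -ar around the stem.
So wolibv → wolibvir.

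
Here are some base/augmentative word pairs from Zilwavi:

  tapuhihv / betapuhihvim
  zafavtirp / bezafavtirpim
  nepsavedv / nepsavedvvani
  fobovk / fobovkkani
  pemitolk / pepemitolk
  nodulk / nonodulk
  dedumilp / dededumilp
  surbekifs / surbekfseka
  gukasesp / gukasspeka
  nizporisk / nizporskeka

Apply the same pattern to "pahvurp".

tapuhihv and nepsavedv both end in -v yet inflect differently (betapuhihvim, nepsavedvvani), so the final letter is not what conditions the rule; the second-to-last letter is.
"pahvurp" has second-to-last letter 'r'. The one such stem in the data (zafavtirp → bezafavtirpim) adds be- … -im around the stem, so the same rule applies.
The other patterns: stems whose second-to-last letter is 'd' or 'v' double the final consonant and add -ani; stems whose second-to-last letter is 'l' repeat the first consonant+vowel as a prefix; stems whose second-to-last letter is 'f' or 's' delete the last vowel and add -eka.
So pahvurp → bepahvurpim.

bepahvurpim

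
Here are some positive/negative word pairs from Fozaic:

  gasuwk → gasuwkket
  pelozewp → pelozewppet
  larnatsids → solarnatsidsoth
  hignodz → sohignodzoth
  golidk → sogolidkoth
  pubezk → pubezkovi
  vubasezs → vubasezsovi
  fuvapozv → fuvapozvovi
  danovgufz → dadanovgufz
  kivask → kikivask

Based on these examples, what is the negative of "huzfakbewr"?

huzfakbewrret

gasuwk and golidk both end in -k yet inflect differently (gasuwkket, sogolidkoth), so the final letter is not what conditions the rule; the second-to-last letter is.
"huzfakbewr" has second-to-last letter 'w'. The stems whose second-to-last letter is 'w' (gasuwk → gasuwkket, pelozewp → pelozewppet) double the final consonant and add -et.
So huzfakbewr → huzfakbewrret.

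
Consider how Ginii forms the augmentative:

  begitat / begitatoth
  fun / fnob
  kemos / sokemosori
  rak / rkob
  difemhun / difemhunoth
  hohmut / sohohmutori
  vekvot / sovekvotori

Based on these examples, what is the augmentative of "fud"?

fdob

vekvot and begitat both end in -t yet inflect differently (sovekvotori, begitatoth), so the final letter is not what conditions the rule; the number of vowels is.
"fud" has 1 vowel. The stems with 1 vowel (rak → rkob, fun → fnob) delete the last vowel and add -ob.
The other patterns: stems with 2 vowels add so- … -ori around the stem; stems with 3 vowels add -oth.
So fud → fdob.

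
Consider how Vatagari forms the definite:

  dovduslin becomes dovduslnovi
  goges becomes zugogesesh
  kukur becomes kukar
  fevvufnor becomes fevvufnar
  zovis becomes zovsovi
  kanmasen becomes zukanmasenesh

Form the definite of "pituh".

pitah

dovduslin and kanmasen both end in -n yet inflect differently (dovduslnovi, zukanmasenesh), so the final letter is not what conditions the rule; the last vowel is.
"pituh" has last vowel 'u'. The one such stem in the data (kukur → kukar) changes the last vowel to 'a' (as does fevvufnor), so the same rule applies.
So pituh → pitah.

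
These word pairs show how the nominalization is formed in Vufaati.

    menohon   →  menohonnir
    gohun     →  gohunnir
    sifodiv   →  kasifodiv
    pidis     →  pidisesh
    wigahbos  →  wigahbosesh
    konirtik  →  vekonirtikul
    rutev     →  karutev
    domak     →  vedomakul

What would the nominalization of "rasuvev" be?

sifodiv and konirtik both have last vowel 'i' yet inflect differently (kasifodiv, vekonirtikul), so the last vowel is not what conditions the rule; the final letter is.
"rasuvev" ends in -v. The stems ending in -v (sifodiv → kasifodiv, rutev → karutev) add the prefix ka-.
So rasuvev → karasuvev.

karasuvev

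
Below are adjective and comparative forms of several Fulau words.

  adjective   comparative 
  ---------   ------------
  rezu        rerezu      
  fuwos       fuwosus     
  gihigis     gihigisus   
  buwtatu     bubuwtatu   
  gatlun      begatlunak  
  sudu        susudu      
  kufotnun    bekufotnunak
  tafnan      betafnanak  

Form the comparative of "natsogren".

benatsogrenak

kufotnun and buwtatu both have last vowel 'u' yet inflect differently (bekufotnunak, bubuwtatu), so the last vowel is not what conditions the rule; the final letter is.
"natsogren" ends in -n. The stems ending in -n (kufotnun → bekufotnunak, gatlun → begatlunak, tafnan → betafnanak) add be- … -ak around the stem.
So natsogren → benatsogrenak.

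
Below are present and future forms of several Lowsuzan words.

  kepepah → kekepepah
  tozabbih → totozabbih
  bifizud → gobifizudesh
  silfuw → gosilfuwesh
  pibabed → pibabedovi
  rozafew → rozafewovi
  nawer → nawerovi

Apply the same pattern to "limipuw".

bifizud and pibabed both end in -d yet inflect differently (gobifizudesh, pibabedovi), so the final letter is not what conditions the rule; the last vowel is.
"limipuw" has last vowel 'u'. The stems whose last vowel is 'u' (bifizud → gobifizudesh, silfuw → gosilfuwesh) add go- … -esh around the stem.
The other patterns: stems whose last vowel is 'a' or 'i' repeat the first consonant+vowel as a prefix; stems whose last vowel is 'e' add -ovi.
So limipuw → golimipuwesh.

golimipuwesh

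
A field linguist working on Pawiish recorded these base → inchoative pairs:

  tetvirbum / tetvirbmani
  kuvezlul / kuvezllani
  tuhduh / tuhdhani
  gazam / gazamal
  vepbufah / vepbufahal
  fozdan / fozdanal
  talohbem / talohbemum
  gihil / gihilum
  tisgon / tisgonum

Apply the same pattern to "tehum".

tehmani

tetvirbum and gazam both end in -m yet inflect differently (tetvirbmani, gazamal), so the final letter is not what conditions the rule; the last vowel is.
"tehum" has last vowel 'u'. The stems whose last vowel is 'u' (tetvirbum → tetvirbmani, kuvezlul → kuvezllani, tuhduh → tuhdhani) delete the last vowel and add -ani.
The other patterns: stems whose last vowel is 'a' add -al; stems whose last vowel is 'e', 'i' or 'o' add -um.
So tehum → tehmani.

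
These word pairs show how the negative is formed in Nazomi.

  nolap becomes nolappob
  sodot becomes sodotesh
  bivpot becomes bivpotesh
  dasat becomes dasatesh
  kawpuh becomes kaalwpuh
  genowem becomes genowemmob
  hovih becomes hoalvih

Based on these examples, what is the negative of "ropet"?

dasat and nolap both have last vowel 'a' yet inflect differently (dasatesh, nolappob), so the last vowel is not what conditions the rule; the final letter is.
"ropet" ends in -t. The stems ending in -t (sodot → sodotesh, bivpot → bivpotesh, dasat → dasatesh) add -esh.
So ropet → ropetesh.

ropetesh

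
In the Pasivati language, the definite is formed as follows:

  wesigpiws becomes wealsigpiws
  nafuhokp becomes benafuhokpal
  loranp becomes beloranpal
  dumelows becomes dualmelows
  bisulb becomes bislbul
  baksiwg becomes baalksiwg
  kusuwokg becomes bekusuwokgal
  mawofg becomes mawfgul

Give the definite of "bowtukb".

kusuwokg and baksiwg both end in -g yet inflect differently (bekusuwokgal, baalksiwg), so the final letter is not what conditions the rule; the second-to-last letter is.
"bowtukb" has second-to-last letter 'k'. The stems whose second-to-last letter is 'k' (nafuhokp → benafuhokpal, kusuwokg → bekusuwokgal) add be- … -al around the stem.
The other patterns: stems whose second-to-last letter is 'w' insert -al- after the first vowel; stems whose second-to-last letter is 'f' or 'l' delete the last vowel and add -ul.
So bowtukb → bebowtukbal.

bebowtukbal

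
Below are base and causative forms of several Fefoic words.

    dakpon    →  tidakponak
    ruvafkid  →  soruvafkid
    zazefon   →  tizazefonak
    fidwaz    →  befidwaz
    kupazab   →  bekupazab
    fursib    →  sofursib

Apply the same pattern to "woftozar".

fursib and kupazab both end in -b yet inflect differently (sofursib, bekupazab), so the final letter is not what conditions the rule; the last vowel is.
"woftozar" has last vowel 'a'. The stems whose last vowel is 'a' (fidwaz → befidwaz, kupazab → bekupazab) add the prefix be-.
The other patterns: stems whose last vowel is 'o' add ti- … -ak around the stem; stems whose last vowel is 'i' add the prefix so-.
So woftozar → bewoftozar.

bewoftozar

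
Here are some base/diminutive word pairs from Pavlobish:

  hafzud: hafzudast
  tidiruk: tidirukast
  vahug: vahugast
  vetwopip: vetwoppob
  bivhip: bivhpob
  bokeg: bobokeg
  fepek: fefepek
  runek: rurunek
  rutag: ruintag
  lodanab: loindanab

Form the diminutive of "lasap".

vahug and bokeg both end in -g yet inflect differently (vahugast, bobokeg), so the final letter is not what conditions the rule; the last vowel is.
"lasap" has last vowel 'a'. The stems whose last vowel is 'a' (rutag → ruintag, lodanab → loindanab) insert -in- after the first vowel.
The other patterns: stems whose last vowel is 'u' add -ast; stems whose last vowel is 'i' delete the last vowel and add -ob; stems whose last vowel is 'e' repeat the first consonant+vowel as a prefix.
So lasap → lainsap.

lainsap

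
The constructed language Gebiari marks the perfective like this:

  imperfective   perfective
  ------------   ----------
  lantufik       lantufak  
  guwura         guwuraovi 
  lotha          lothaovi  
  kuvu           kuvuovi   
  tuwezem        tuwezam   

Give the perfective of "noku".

"noku" ends in a vowel. The stems ending in a vowel (guwura → guwuraovi, kuvu → kuvuovi, lotha → lothaovi) add -ovi.
The other pattern: stems ending in a consonant change the last vowel to 'a'.
So noku → nokuovi.

nokuovi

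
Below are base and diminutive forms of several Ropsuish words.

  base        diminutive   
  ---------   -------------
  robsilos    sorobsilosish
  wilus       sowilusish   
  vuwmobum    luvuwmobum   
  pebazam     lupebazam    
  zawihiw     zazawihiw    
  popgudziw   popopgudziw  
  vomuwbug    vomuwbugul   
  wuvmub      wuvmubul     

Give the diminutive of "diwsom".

"diwsom" ends in -m. The stems ending in -m (vuwmobum → luvuwmobum, pebazam → lupebazam) add the prefix lu-.
The other patterns: stems ending in -s add so- … -ish around the stem; stems ending in -w repeat the first consonant+vowel as a prefix; stems ending in -b or -g add -ul.
So diwsom → ludiwsom.

ludiwsom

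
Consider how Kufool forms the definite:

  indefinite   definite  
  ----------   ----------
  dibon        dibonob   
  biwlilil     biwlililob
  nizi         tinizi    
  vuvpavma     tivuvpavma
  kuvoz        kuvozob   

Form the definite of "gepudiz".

gepudizob

"gepudiz" ends in a consonant. The stems ending in a consonant (dibon → dibonob, biwlilil → biwlililob, kuvoz → kuvozob) add -ob.
So gepudiz → gepudizob.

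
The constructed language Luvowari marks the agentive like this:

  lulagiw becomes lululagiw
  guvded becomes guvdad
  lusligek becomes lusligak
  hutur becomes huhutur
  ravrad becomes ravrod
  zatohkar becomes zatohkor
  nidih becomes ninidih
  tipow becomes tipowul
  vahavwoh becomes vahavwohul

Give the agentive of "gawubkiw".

gagawubkiw

"gawubkiw" has last vowel 'i'. The stems whose last vowel is 'i' (lulagiw → lululagiw, nidih → ninidih) repeat the first consonant+vowel as a prefix.
The other patterns: stems whose last vowel is 'a' change the last vowel to 'o'; stems whose last vowel is 'o' add -ul; stems whose last vowel is 'e' change the last vowel to 'a'.
So gawubkiw → gagawubkiw.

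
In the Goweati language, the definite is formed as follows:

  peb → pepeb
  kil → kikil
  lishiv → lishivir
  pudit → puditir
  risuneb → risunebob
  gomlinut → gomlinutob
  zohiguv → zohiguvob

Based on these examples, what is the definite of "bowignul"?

"bowignul" has 3 vowels. The stems with 3 vowels (risuneb → risunebob, gomlinut → gomlinutob, zohiguv → zohiguvob) add -ob.
The other patterns: stems with 1 vowel repeat the first consonant+vowel as a prefix; stems with 2 vowels add -ir.
So bowignul → bowignulob.

bowignulob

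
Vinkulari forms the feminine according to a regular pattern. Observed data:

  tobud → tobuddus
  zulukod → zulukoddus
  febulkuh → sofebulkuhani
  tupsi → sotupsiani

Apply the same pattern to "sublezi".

sosubleziani

tobud and febulkuh both have last vowel 'u' yet inflect differently (tobuddus, sofebulkuhani), so the last vowel is not what conditions the rule; the final letter is.
"sublezi" ends in -i. The one such stem in the data (tupsi → sotupsiani) adds so- … -ani around the stem, so the same rule applies.
The other pattern: stems ending in -d double the final consonant and add -us.
So sublezi → sosubleziani.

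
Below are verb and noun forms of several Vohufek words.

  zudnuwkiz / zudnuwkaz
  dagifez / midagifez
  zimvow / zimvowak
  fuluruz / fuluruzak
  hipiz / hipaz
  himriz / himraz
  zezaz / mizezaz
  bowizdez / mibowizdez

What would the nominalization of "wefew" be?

miwefew

"wefew" has last vowel 'e'. The stems whose last vowel is 'e' (dagifez → midagifez, bowizdez → mibowizdez) add the prefix mi-.
The other patterns: stems whose last vowel is 'i' change the last vowel to 'a'; stems whose last vowel is 'o' or 'u' add -ak.
So wefew → miwefew.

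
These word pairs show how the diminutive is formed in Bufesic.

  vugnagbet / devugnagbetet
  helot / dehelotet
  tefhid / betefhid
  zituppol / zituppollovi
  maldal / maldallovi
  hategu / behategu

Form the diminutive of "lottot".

delottotet

zituppol and helot both have last vowel 'o' yet inflect differently (zituppollovi, dehelotet), so the last vowel is not what conditions the rule; the final letter is.
"lottot" ends in -t. The stems ending in -t (vugnagbet → devugnagbetet, helot → dehelotet) add de- … -et around the stem.
So lottot → delottotet.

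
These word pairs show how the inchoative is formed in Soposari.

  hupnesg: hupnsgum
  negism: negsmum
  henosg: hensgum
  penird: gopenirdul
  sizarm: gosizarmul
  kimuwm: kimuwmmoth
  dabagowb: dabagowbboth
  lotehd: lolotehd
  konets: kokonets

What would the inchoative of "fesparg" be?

gofespargul

negism and sizarm both end in -m yet inflect differently (negsmum, gosizarmul), so the final letter is not what conditions the rule; the second-to-last letter is.
"fesparg" has second-to-last letter 'r'. The stems whose second-to-last letter is 'r' (penird → gopenirdul, sizarm → gosizarmul) add go- … -ul around the stem.
The other patterns: stems whose second-to-last letter is 's' delete the last vowel and add -um; stems whose second-to-last letter is 'w' double the final consonant and add -oth; stems whose second-to-last letter is 'h' or 't' repeat the first consonant+vowel as a prefix.
So fesparg → gofespargul.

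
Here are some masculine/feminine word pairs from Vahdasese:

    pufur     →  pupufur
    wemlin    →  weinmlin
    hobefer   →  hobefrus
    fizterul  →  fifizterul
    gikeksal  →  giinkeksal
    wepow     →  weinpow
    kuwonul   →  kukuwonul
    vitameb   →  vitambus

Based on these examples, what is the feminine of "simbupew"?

simbupwus

hobefer and pufur both end in -r yet inflect differently (hobefrus, pupufur), so the final letter is not what conditions the rule; the last vowel is.
"simbupew" has last vowel 'e'. The stems whose last vowel is 'e' (hobefer → hobefrus, vitameb → vitambus) delete the last vowel and add -us.
The other patterns: stems whose last vowel is 'u' repeat the first consonant+vowel as a prefix; stems whose last vowel is 'a', 'i' or 'o' insert -in- after the first vowel.
So simbupew → simbupwus.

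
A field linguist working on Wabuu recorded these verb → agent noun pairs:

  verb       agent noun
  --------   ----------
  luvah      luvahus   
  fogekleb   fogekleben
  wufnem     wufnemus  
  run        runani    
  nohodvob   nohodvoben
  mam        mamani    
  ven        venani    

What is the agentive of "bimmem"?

bimmemus

"bimmem" has 2 vowels. The stems with 2 vowels (luvah → luvahus, wufnem → wufnemus) add -us.
The other patterns: stems with 1 vowel add -ani; stems with 3 vowels add -en.
So bimmem → bimmemus.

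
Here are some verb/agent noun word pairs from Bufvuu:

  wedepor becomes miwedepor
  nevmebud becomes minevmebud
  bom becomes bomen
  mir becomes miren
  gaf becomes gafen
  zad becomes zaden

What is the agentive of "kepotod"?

wedepor and mir both end in -r yet inflect differently (miwedepor, miren), so the final letter is not what conditions the rule; the number of vowels is.
"kepotod" has 3 vowels. The stems with 3 vowels (wedepor → miwedepor, nevmebud → minevmebud) add the prefix mi-.
So kepotod → mikepotod.

mikepotod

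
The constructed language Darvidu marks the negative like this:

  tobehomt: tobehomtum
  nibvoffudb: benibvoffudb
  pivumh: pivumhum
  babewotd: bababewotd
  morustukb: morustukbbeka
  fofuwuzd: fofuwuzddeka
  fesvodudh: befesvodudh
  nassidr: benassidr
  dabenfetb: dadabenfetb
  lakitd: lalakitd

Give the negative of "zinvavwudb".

bezinvavwudb

fesvodudh and pivumh both end in -h yet inflect differently (befesvodudh, pivumhum), so the final letter is not what conditions the rule; the second-to-last letter is.
"zinvavwudb" has second-to-last letter 'd'. The stems whose second-to-last letter is 'd' (fesvodudh → befesvodudh, nassidr → benassidr, nibvoffudb → benibvoffudb) add the prefix be-.
So zinvavwudb → bezinvavwudb.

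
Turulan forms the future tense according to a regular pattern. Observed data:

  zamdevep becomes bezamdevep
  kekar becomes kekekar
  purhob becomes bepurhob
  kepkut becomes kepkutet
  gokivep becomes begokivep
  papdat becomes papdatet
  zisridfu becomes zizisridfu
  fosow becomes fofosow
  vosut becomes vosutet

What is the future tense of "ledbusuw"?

leledbusuw

"ledbusuw" ends in -w. The one such stem in the data (fosow → fofosow) repeats the first consonant+vowel as a prefix (as do zisridfu, kekar), so the same rule applies.
So ledbusuw → leledbusuw.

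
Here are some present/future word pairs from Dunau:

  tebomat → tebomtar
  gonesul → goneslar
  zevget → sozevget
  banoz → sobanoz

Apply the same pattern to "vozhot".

tebomat and zevget both end in -t yet inflect differently (tebomtar, sozevget), so the final letter is not what conditions the rule; the number of vowels is.
"vozhot" has 2 vowels. The stems with 2 vowels (zevget → sozevget, banoz → sobanoz) add the prefix so-.
The other pattern: stems with 3 vowels delete the last vowel and add -ar.
So vozhot → sovozhot.

sovozhot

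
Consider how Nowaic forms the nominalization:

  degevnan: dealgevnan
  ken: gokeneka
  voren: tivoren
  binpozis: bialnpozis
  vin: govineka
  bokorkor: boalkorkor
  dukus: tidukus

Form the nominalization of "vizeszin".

vialzeszin

"vizeszin" has 3 vowels. The stems with 3 vowels (binpozis → bialnpozis, degevnan → dealgevnan, bokorkor → boalkorkor) insert -al- after the first vowel.
The other patterns: stems with 1 vowel add go- … -eka around the stem; stems with 2 vowels add the prefix ti-.
So vizeszin → vialzeszin.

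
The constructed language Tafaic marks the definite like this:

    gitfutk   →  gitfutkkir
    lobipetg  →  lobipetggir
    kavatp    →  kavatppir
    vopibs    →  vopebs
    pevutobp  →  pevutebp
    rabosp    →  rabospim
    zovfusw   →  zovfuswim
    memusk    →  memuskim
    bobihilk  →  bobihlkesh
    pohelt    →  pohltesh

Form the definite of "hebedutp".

hebedutppir

"hebedutp" has second-to-last letter 't'. The stems whose second-to-last letter is 't' (gitfutk → gitfutkkir, lobipetg → lobipetggir, kavatp → kavatppir) double the final consonant and add -ir.
So hebedutp → hebedutppir.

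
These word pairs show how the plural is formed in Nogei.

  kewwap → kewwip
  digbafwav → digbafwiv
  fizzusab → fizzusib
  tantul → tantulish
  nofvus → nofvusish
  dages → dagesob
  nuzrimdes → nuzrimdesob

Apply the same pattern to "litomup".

litomupish

nofvus and dages both end in -s yet inflect differently (nofvusish, dagesob), so the final letter is not what conditions the rule; the last vowel is.
"litomup" has last vowel 'u'. The stems whose last vowel is 'u' (tantul → tantulish, nofvus → nofvusish) add -ish.
So litomup → litomupish.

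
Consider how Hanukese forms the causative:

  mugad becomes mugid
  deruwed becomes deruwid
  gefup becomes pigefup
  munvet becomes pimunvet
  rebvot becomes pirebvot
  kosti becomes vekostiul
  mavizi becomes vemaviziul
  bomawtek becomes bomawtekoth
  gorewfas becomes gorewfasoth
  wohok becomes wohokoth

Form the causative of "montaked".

montakid

deruwed and munvet both have last vowel 'e' yet inflect differently (deruwid, pimunvet), so the last vowel is not what conditions the rule; the final letter is.
"montaked" ends in -d. The stems ending in -d (mugad → mugid, deruwed → deruwid) change the last vowel to 'i'.
So montaked → montakid.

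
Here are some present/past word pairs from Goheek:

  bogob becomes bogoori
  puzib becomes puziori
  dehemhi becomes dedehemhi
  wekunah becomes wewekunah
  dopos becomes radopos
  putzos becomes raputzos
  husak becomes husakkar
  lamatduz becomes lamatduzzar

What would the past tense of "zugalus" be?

puzib and dehemhi both have last vowel 'i' yet inflect differently (puziori, dedehemhi), so the last vowel is not what conditions the rule; the final letter is.
"zugalus" ends in -s. The stems ending in -s (dopos → radopos, putzos → raputzos) add the prefix ra-.
So zugalus → razugalus.

razugalus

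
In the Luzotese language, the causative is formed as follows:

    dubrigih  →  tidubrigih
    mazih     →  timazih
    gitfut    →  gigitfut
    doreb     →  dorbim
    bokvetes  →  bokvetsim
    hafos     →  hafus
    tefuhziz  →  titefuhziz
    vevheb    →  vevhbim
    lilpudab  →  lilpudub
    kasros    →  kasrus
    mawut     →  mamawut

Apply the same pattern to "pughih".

tipughih

lilpudab and doreb both end in -b yet inflect differently (lilpudub, dorbim), so the final letter is not what conditions the rule; the last vowel is.
"pughih" has last vowel 'i'. The stems whose last vowel is 'i' (dubrigih → tidubrigih, tefuhziz → titefuhziz, mazih → timazih) add the prefix ti-.
The other patterns: stems whose last vowel is 'a' or 'o' change the last vowel to 'u'; stems whose last vowel is 'u' repeat the first consonant+vowel as a prefix; stems whose last vowel is 'e' delete the last vowel and add -im.
So pughih → tipughih.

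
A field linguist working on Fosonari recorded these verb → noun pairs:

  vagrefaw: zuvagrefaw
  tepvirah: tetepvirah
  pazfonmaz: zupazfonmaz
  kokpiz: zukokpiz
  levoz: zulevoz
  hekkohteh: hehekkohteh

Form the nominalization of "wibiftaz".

tepvirah and vagrefaw both have last vowel 'a' yet inflect differently (tetepvirah, zuvagrefaw), so the last vowel is not what conditions the rule; the final letter is.
"wibiftaz" ends in -z. The stems ending in -z (pazfonmaz → zupazfonmaz, kokpiz → zukokpiz, levoz → zulevoz) add the prefix zu-.
So wibiftaz → zuwibiftaz.

zuwibiftaz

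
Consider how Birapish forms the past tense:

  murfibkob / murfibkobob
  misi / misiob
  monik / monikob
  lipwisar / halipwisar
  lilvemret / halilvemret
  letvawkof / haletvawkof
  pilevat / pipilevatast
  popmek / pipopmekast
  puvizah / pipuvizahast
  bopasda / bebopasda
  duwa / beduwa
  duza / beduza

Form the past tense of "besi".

lilvemret and pilevat both end in -t yet inflect differently (halilvemret, pipilevatast), so the final letter is not what conditions the rule; the first letter is.
"besi" begins with b-. The one such stem in the data (bopasda → bebopasda) adds the prefix be-, so the same rule applies.
The other patterns: stems beginning with m- add -ob; stems beginning with l- add the prefix ha-; stems beginning with p- add pi- … -ast around the stem.
So besi → bebesi.

bebesi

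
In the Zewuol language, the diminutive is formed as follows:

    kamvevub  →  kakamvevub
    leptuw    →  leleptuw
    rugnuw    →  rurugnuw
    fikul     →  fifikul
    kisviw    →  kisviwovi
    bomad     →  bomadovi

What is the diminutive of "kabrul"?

"kabrul" has last vowel 'u'. The stems whose last vowel is 'u' (kamvevub → kakamvevub, leptuw → leleptuw, rugnuw → rurugnuw) repeat the first consonant+vowel as a prefix.
So kabrul → kakabrul.

kakabrul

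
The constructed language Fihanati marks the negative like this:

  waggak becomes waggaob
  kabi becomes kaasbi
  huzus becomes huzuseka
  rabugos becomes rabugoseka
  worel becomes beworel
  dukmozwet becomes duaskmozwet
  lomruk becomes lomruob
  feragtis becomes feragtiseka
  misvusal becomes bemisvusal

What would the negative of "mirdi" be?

kabi and feragtis both have last vowel 'i' yet inflect differently (kaasbi, feragtiseka), so the last vowel is not what conditions the rule; the final letter is.
"mirdi" ends in -i. The one such stem in the data (kabi → kaasbi) inserts -as- after the first vowel (as does dukmozwet), so the same rule applies.
The other patterns: stems ending in -s add -eka; stems ending in -k drop the final letter and add -ob; stems ending in -l add the prefix be-.
So mirdi → miasrdi.

miasrdi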